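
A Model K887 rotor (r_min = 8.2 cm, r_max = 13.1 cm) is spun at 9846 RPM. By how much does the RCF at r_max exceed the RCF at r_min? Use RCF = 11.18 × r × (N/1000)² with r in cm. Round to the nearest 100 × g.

RCF_max = 11.18 × 13.1 × (9.846)² = 11.18 × 13.1 × 96.943716 ≈ 14,198.2 × g
RCF_min = 11.18 × 8.2 × (9.846)² = 11.18 × 8.2 × 96.943716 ≈ 8,887.4 × g
ΔRCF = 14,198.2 − 8,887.4 = 5,310.8

≈ 5300 × g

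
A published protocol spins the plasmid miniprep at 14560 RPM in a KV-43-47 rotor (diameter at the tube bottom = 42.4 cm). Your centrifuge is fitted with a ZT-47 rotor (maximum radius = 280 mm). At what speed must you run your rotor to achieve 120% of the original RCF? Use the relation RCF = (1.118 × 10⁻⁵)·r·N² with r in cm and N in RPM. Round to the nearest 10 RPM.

≈ 13880 RPM

Original rotor: r = 42.4 / 2 = 21.2 cm
RCF = 1.118 × 10⁻⁵ × r × N²
RCF_original = 1.118 × 10⁻⁵ × 21.2 × (14560)² = 1.118 × 10⁻⁵ × 21.2 × 211,993,600 ≈ 50,245.9 × g
Target RCF = 1.2 × 50,245.9 ≈ 60,295.1 × g
Your rotor: r = 280 mm = 28.0 cm
60,295.1 = 1.118 × 10⁻⁵ × 28 × N²
N² = 60,295.1 / (31.304 × 10⁻⁵) = 192,611,487
N ≈ √192,611,487 ≈ 13,878.5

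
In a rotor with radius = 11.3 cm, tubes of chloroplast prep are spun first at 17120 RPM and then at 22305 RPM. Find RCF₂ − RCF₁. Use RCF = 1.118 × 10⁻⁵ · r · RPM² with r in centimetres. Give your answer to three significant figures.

RCF₁ = 1.118 × 10⁻⁵ × 11.3 × (17120)² = 1.118 × 10⁻⁵ × 11.3 × 293,094,400 ≈ 37,027.8 × g
RCF₂ = 1.118 × 10⁻⁵ × 11.3 × (22305)² = 1.118 × 10⁻⁵ × 11.3 × 497,513,025 ≈ 62,852.8 × g
Increase = 62,852.8 − 37,027.8 = 25,825

25800 x g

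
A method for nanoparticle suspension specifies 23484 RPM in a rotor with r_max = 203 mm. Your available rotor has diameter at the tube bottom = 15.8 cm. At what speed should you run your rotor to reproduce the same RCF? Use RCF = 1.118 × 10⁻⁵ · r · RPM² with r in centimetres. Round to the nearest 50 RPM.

Original rotor: r = 203 mm = 20.3 cm
RCF_original = 1.118 × 10⁻⁵ × 20.3 × (23484)² = 1.118 × 10⁻⁵ × 20.3 × 551,498,256 ≈ 125,164.7 × g
Your rotor: r = 15.8 / 2 = 7.9 cm
125,164.7 = 1.118 × 10⁻⁵ × 7.9 × N²
N² = 125,164.7 / (8.8322 × 10⁻⁵) = 1,417,140,690
N ≈ √1,417,140,690 ≈ 37,644.9

≈ 37650 RPM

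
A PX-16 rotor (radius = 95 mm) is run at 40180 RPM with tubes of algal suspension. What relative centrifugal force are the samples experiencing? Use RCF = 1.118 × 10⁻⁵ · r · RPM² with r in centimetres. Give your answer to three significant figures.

RCF ≈ 171000 x g

r = 95 mm = 9.5 cm
RCF = 1.118 × 10⁻⁵ × r × N²
RCF = 1.118 × 10⁻⁵ × 9.5 × (40180)² = 1.118 × 10⁻⁵ × 9.5 × 1,614,432,400 ≈ 171,468.9 × g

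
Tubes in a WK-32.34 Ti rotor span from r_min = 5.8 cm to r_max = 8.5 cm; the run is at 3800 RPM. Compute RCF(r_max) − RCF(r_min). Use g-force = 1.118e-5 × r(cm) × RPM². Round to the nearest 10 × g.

RCF_max = 1.118 × 10⁻⁵ × 8.5 × (3800)² = 1.118 × 10⁻⁵ × 8.5 × 14,440,000 ≈ 1,372.2 × g
RCF_min = 1.118 × 10⁻⁵ × 5.8 × (3800)² = 1.118 × 10⁻⁵ × 5.8 × 14,440,000 ≈ 936.3 × g
ΔRCF = 1,372.2 − 936.3 = 435.9

440 g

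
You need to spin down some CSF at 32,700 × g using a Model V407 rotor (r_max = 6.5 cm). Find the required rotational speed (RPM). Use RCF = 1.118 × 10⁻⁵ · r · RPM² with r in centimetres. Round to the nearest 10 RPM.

RCF = 1.118 × 10⁻⁵ × r × N²
32,700 = 1.118 × 10⁻⁵ × 6.5 × N²
N² = 32,700 / (7.267 × 10⁻⁵) = 449,979,359
N ≈ √449,979,359 ≈ 21,212.7

21210 RPM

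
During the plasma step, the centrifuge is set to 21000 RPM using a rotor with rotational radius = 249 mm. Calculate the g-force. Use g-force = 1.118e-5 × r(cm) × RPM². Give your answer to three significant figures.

123000 x g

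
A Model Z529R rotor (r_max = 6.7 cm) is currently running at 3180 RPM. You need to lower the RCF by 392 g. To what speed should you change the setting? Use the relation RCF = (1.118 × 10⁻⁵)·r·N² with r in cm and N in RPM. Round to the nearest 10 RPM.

≈ 2210 RPM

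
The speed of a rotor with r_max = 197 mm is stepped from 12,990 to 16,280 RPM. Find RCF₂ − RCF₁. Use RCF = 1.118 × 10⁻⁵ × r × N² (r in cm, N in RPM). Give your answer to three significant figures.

≈ 21200 x g

r = 197 mm = 19.7 cm
RCF₁ = 1.118 × 10⁻⁵ × 19.7 × (12990)² = 1.118 × 10⁻⁵ × 19.7 × 168,740,100 ≈ 37,164.3 × g
RCF₂ = 1.118 × 10⁻⁵ × 19.7 × (16280)² = 1.118 × 10⁻⁵ × 19.7 × 265,038,400 ≈ 58,373.6 × g
Increase = 58,373.6 − 37,164.3 = 21,209.3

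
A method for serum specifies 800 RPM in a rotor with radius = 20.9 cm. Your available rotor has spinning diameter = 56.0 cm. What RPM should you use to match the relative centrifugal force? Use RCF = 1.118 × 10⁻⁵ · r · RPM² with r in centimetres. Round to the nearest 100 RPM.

RCF_original = 1.118 × 10⁻⁵ × 20.9 × (800)² = 1.118 × 10⁻⁵ × 20.9 × 640,000 ≈ 149.5 × g
Your rotor: r = 56.0 / 2 = 28 cm
149.5 = 1.118 × 10⁻⁵ × 28 × N²
N² = 149.5 / (31.304 × 10⁻⁵) = 477,575
N ≈ √477,575 ≈ 691.1

700 RPM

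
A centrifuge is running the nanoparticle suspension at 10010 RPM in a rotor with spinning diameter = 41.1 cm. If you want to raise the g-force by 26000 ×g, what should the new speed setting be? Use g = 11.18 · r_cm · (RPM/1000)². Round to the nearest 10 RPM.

≈ 14610 RPM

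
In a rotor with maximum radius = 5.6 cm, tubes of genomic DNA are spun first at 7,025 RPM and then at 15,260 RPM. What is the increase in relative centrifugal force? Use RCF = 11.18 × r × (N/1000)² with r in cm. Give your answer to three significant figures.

RCF₁ = 11.18 × 5.6 × (7.025)² = 11.18 × 5.6 × 49.350625 ≈ 3,089.7 × g
RCF₂ = 11.18 × 5.6 × (15.26)² = 11.18 × 5.6 × 232.8676 ≈ 14,579.4 × g
Increase = 14,579.4 − 3,089.7 = 11,489.7

11500 ×g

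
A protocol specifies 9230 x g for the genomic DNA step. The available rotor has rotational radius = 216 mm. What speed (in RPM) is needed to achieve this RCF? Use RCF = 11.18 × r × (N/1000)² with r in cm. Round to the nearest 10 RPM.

≈ 6180 RPM

r = 216 mm = 21.6 cm
9,230 = 11.18 × 21.6 × (N/1000)²
(N/1000)² = 9,230 / 241.488 = 38.22136
N = 1000 × √38.22136 ≈ 6,182.3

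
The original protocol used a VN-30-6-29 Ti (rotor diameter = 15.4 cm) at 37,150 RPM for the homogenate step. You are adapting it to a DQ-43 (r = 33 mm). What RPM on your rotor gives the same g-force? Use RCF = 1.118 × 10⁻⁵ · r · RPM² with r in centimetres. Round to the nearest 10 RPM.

Original rotor: r = 15.4 / 2 = 7.7 cm
RCF = 1.118 × 10⁻⁵ × r × N²
RCF_original = 1.118 × 10⁻⁵ × 7.7 × (37150)² = 1.118 × 10⁻⁵ × 7.7 × 1,380,122,500 ≈ 118,809.2 × g
Your rotor: r = 33 mm = 3.3 cm
118,809.2 = 1.118 × 10⁻⁵ × 3.3 × N²
N² = 118,809.2 / (3.6894 × 10⁻⁵) = 3,220,285,141
N ≈ √3,220,285,141 ≈ 56,747.6

≈ 56750 RPM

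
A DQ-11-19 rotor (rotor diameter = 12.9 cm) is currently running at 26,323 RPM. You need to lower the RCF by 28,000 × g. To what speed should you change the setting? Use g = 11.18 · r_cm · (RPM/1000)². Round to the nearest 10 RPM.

r = 12.9 / 2 = 6.45 cm
Current RCF = 11.18 × 6.45 × (26.323)² = 11.18 × 6.45 × 692.900329 ≈ 49,965.7 × g
Target RCF = 49,965.7 − 28,000 = 21,965.7 × g
(N/1000)² = 21,965.7 / 72.111 = 304.6096
N = 1000 × √304.6096 ≈ 17,453.1

17450 RPM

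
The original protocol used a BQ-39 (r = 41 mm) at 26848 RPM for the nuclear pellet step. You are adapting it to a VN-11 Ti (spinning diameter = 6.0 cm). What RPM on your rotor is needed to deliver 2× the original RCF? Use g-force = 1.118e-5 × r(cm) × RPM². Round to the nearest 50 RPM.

≈ 44400 RPM

Original rotor: r = 41 mm = 4.1 cm
RCF_original = 1.118 × 10⁻⁵ × 4.1 × (26848)² = 1.118 × 10⁻⁵ × 4.1 × 720,815,104 ≈ 33,040.7 × g
Target RCF = 2 × 33,040.7 ≈ 66,081.4 × g
Your rotor: r = 6.0 / 2 = 3 cm
66,081.4 = 1.118 × 10⁻⁵ × 3 × N²
N² = 66,081.4 / (3.354 × 10⁻⁵) = 1,970,226,595
N ≈ √1,970,226,595 ≈ 44,387.2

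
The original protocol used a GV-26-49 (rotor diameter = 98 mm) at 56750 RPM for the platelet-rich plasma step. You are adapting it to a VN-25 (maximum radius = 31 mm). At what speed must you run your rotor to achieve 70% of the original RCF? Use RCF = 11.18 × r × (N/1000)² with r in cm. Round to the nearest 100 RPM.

Original rotor: r = 98 mm / 2 = 49 mm = 4.9 cm
RCF = 11.18 × r × (N/1000)²
RCF_original = 11.18 × 4.9 × (56.75)² = 11.18 × 4.9 × 3,220.5625 ≈ 176,428.9 × g
Target RCF = 0.7 × 176,428.9 ≈ 123,500.2 × g
Your rotor: r = 31 mm = 3.1 cm
123,500.2 = 11.18 × 3.1 × (N/1000)²
(N/1000)² = 123,500.2 / 34.658 = 3563.397
N = 1000 × √3563.397 ≈ 59,694.2

≈ 59700 RPM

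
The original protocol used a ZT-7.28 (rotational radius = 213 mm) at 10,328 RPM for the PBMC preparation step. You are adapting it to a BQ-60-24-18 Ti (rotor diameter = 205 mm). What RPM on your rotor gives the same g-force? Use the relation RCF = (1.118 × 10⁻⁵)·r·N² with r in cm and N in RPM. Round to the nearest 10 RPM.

14890 RPM

Original rotor: r = 213 mm = 21.3 cm
RCF = 1.118 × 10⁻⁵ × r × N²
RCF_original = 1.118 × 10⁻⁵ × 21.3 × (10328)² = 1.118 × 10⁻⁵ × 21.3 × 106,667,584 ≈ 25,401.2 × g
Your rotor: r = 205 mm / 2 = 102.5 mm = 10.25 cm
25,401.2 = 1.118 × 10⁻⁵ × 10.25 × N²
N² = 25,401.2 / (11.4595 × 10⁻⁵) = 221,660,631
N ≈ √221,660,631 ≈ 14,888.3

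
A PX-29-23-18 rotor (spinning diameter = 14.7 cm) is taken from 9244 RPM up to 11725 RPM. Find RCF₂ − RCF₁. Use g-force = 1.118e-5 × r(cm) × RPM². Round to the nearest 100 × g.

r = 14.7 / 2 = 7.35 cm
RCF₁ = 1.118 × 10⁻⁵ × 7.35 × (9244)² = 1.118 × 10⁻⁵ × 7.35 × 85,451,536 ≈ 7,021.8 × g
RCF₂ = 1.118 × 10⁻⁵ × 7.35 × (11725)² = 1.118 × 10⁻⁵ × 7.35 × 137,475,625 ≈ 11,296.8 × g
Increase = 11,296.8 − 7,021.8 = 4,275

4300 × g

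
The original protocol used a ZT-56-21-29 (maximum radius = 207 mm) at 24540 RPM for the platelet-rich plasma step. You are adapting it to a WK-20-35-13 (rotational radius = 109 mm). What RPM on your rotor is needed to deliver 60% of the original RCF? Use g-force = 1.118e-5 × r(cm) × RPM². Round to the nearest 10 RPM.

≈ 26200 RPM

Original rotor: r = 207 mm = 20.7 cm
RCF = 1.118 × 10⁻⁵ × r × N²
RCF_original = 1.118 × 10⁻⁵ × 20.7 × (24540)² = 1.118 × 10⁻⁵ × 20.7 × 602,211,600 ≈ 139,367.4 × g
Target RCF = 0.6 × 139,367.4 ≈ 83,620.4 × g
Your rotor: r = 109 mm = 10.9 cm
83,620.4 = 1.118 × 10⁻⁵ × 10.9 × N²
N² = 83,620.4 / (12.1862 × 10⁻⁵) = 686,189,296
N ≈ √686,189,296 ≈ 26,195.2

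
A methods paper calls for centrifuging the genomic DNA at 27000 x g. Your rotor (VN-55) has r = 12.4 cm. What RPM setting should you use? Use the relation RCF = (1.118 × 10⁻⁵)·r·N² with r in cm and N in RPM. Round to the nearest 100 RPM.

14000 RPM

27,000 = 1.118 × 10⁻⁵ × 12.4 × N²
N² = 27,000 / (13.8632 × 10⁻⁵) = 194,760,229
N ≈ √194,760,229 ≈ 13,955.7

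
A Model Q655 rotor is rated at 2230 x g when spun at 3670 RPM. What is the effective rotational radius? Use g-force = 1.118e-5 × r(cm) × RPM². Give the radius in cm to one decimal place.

14.8 cm

RCF = 1.118 × 10⁻⁵ × r × N²
2230 = 1.118 × 10⁻⁵ × r × (3670)²
r = 2230 / (1.118 × 10⁻⁵ × 13,468,900) = 2230 / 150.5823 ≈ 14.809 cm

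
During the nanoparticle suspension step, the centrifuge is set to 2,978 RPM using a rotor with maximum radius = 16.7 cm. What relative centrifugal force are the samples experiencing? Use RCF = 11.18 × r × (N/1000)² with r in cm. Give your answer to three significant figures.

1660 ×g

RCF = 11.18 × 16.7 × (2.978)² = 11.18 × 16.7 × 8.868484 ≈ 1,655.8 × g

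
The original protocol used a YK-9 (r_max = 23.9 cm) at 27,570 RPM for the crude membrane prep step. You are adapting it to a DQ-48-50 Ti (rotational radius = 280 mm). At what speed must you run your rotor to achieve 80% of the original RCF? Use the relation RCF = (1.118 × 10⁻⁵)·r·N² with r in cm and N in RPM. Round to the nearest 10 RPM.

RCF = 1.118 × 10⁻⁵ × r × N²
RCF_original = 1.118 × 10⁻⁵ × 23.9 × (27570)² = 1.118 × 10⁻⁵ × 23.9 × 760,104,900 ≈ 203,101.5 × g
Target RCF = 0.8 × 203,101.5 ≈ 162,481.2 × g
Your rotor: r = 280 mm = 28.0 cm
162,481.2 = 1.118 × 10⁻⁵ × 28 × N²
N² = 162,481.2 / (31.304 × 10⁻⁵) = 519,042,934
N ≈ √519,042,934 ≈ 22,782.5

≈ 22780 RPM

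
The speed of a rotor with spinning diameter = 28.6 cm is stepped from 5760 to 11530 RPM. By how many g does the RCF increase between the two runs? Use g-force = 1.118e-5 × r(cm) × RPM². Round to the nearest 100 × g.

r = 28.6 / 2 = 14.3 cm
RCF₁ = 1.118 × 10⁻⁵ × 14.3 × (5760)² = 1.118 × 10⁻⁵ × 14.3 × 33,177,600 ≈ 5,304.2 × g
RCF₂ = 1.118 × 10⁻⁵ × 14.3 × (11530)² = 1.118 × 10⁻⁵ × 14.3 × 132,940,900 ≈ 21,253.8 × g
Increase = 21,253.8 − 5,304.2 = 15,949.6

15900 g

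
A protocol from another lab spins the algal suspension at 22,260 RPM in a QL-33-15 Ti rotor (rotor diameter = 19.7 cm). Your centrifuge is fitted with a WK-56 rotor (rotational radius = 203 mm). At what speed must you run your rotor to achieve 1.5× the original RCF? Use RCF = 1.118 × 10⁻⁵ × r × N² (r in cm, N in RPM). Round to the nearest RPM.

Original rotor: r = 19.7 / 2 = 9.85 cm
RCF_original = 1.118 × 10⁻⁵ × 9.85 × (22260)² = 1.118 × 10⁻⁵ × 9.85 × 495,507,600 ≈ 54,566.8 × g
Target RCF = 1.5 × 54,566.8 ≈ 81,850.2 × g
Your rotor: r = 203 mm = 20.3 cm
81,850.2 = 1.118 × 10⁻⁵ × 20.3 × N²
N² = 81,850.2 / (22.6954 × 10⁻⁵) = 360,646,651
N ≈ √360,646,651 ≈ 18,990.7

≈ 18991 RPM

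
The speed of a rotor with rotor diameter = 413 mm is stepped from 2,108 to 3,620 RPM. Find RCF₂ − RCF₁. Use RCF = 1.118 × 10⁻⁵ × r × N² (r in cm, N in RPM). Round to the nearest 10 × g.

r = 413 mm / 2 = 206.5 mm = 20.65 cm
RCF₁ = 1.118 × 10⁻⁵ × 20.65 × (2108)² = 1.118 × 10⁻⁵ × 20.65 × 4,443,664 ≈ 1,025.9 × g
RCF₂ = 1.118 × 10⁻⁵ × 20.65 × (3620)² = 1.118 × 10⁻⁵ × 20.65 × 13,104,400 ≈ 3,025.4 × g
Increase = 3,025.4 − 1,025.9 = 1,999.5

≈ 2000 × g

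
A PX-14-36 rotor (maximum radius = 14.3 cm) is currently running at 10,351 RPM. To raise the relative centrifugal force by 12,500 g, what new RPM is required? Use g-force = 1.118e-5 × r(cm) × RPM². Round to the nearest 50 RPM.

N₂ ≈ 13600 RPM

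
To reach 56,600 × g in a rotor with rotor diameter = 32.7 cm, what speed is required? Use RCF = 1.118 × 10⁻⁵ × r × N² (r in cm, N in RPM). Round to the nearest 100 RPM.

r = 32.7 / 2 = 16.35 cm
56,600 = 1.118 × 10⁻⁵ × 16.35 × N²
N² = 56,600 / (18.2793 × 10⁻⁵) = 309,639,866
N ≈ √309,639,866 ≈ 17,596.6

17600 RPM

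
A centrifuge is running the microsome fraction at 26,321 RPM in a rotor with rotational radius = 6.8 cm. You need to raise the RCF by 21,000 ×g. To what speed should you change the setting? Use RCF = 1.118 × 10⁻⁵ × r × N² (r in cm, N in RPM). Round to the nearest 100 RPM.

≈ 31100 RPM

Current RCF = 1.118 × 10⁻⁵ × 6.8 × (26321)² = 1.118 × 10⁻⁵ × 6.8 × 692,795,041 ≈ 52,669.1 × g
Target RCF = 52,669.1 + 21,000 = 73,669.1 × g
N² = 73,669.1 / (7.6024 × 10⁻⁵) = 969,024,255
N ≈ √969,024,255 ≈ 31,129.2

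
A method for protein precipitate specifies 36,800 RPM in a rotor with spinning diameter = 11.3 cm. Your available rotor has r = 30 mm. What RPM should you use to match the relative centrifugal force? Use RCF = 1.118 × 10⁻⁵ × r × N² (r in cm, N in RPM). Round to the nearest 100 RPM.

≈ 50500 RPM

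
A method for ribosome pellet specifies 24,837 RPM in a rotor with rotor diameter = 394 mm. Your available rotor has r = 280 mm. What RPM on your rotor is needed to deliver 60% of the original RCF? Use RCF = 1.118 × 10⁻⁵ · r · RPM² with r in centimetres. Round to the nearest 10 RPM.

Original rotor: r = 394 mm / 2 = 197 mm = 19.7 cm
RCF = 1.118 × 10⁻⁵ × r × N²
RCF_original = 1.118 × 10⁻⁵ × 19.7 × (24837)² = 1.118 × 10⁻⁵ × 19.7 × 616,876,569 ≈ 135,864.6 × g
Target RCF = 0.6 × 135,864.6 ≈ 81,518.8 × g
Your rotor: r = 280 mm = 28.0 cm
81,518.8 = 1.118 × 10⁻⁵ × 28 × N²
N² = 81,518.8 / (31.304 × 10⁻⁵) = 260,410,171
N ≈ √260,410,171 ≈ 16,137.2

≈ 16140 RPM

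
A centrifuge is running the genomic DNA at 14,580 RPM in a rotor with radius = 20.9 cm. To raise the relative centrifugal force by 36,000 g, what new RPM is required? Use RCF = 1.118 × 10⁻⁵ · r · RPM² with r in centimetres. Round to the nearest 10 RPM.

Current RCF = 1.118 × 10⁻⁵ × 20.9 × (14580)² = 1.118 × 10⁻⁵ × 20.9 × 212,576,400 ≈ 49,671 × g
Target RCF = 49,671 + 36,000 = 85,671 × g
N² = 85,671 / (23.3662 × 10⁻⁵) = 366,644,983
N ≈ √366,644,983 ≈ 19,148.0

19150 RPM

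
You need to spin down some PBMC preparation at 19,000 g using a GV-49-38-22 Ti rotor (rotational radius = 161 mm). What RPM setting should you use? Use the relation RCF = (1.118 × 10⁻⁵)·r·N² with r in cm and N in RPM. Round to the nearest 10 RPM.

N ≈ 10270 RPM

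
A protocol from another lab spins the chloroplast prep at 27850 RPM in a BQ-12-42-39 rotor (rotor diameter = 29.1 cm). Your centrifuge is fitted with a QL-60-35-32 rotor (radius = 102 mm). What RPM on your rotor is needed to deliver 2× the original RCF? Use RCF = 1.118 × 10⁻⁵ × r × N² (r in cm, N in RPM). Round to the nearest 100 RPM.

47000 RPM

Original rotor: r = 29.1 / 2 = 14.55 cm
RCF_original = 1.118 × 10⁻⁵ × 14.55 × (27850)² = 1.118 × 10⁻⁵ × 14.55 × 775,622,500 ≈ 126,169.7 × g
Target RCF = 2 × 126,169.7 ≈ 252,339.4 × g
Your rotor: r = 102 mm = 10.2 cm
252,339.4 = 1.118 × 10⁻⁵ × 10.2 × N²
N² = 252,339.4 / (11.4036 × 10⁻⁵) = 2,212,804,728
N ≈ √2,212,804,728 ≈ 47,040.5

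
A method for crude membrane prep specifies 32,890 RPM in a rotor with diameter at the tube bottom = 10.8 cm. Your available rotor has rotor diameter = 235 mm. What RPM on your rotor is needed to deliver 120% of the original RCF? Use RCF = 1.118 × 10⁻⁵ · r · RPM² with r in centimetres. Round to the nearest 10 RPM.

24420 RPM

Original rotor: r = 10.8 / 2 = 5.4 cm
RCF_original = 1.118 × 10⁻⁵ × 5.4 × (32890)² = 1.118 × 10⁻⁵ × 5.4 × 1,081,752,100 ≈ 65,307.5 × g
Target RCF = 1.2 × 65,307.5 ≈ 78,369 × g
Your rotor: r = 235 mm / 2 = 117.5 mm = 11.75 cm
78,369 = 1.118 × 10⁻⁵ × 11.75 × N²
N² = 78,369 / (13.1365 × 10⁻⁵) = 596,574,430
N ≈ √596,574,430 ≈ 24,424.9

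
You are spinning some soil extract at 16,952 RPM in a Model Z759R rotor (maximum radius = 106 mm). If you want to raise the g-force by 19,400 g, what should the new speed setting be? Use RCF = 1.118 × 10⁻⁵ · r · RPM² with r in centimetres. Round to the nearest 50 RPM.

≈ 21250 RPM

r = 106 mm = 10.6 cm
Current RCF = 1.118 × 10⁻⁵ × 10.6 × (16952)² = 1.118 × 10⁻⁵ × 10.6 × 287,370,304 ≈ 34,055.7 × g
Target RCF = 34,055.7 + 19,400 = 53,455.7 × g
N² = 53,455.7 / (11.8508 × 10⁻⁵) = 451,072,501
N ≈ √451,072,501 ≈ 21,238.5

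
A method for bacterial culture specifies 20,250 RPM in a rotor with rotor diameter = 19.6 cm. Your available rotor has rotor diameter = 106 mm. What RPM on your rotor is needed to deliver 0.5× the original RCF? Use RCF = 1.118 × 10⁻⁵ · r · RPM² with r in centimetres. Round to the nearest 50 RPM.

≈ 19450 RPM

Original rotor: r = 19.6 / 2 = 9.8 cm
RCF_original = 1.118 × 10⁻⁵ × 9.8 × (20250)² = 1.118 × 10⁻⁵ × 9.8 × 410,062,500 ≈ 44,928.1 × g
Target RCF = 0.5 × 44,928.1 ≈ 22,464 × g
Your rotor: r = 106 mm / 2 = 53 mm = 5.3 cm
22,464 = 1.118 × 10⁻⁵ × 5.3 × N²
N² = 22,464 / (5.9254 × 10⁻⁵) = 379,113,646
N ≈ √379,113,646 ≈ 19,470.8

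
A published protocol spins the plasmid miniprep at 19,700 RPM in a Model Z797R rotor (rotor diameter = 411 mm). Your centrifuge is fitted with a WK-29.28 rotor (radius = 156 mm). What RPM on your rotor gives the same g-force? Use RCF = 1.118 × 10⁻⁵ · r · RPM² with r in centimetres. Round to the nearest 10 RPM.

Original rotor: r = 411 mm / 2 = 205.5 mm = 20.55 cm
RCF = 1.118 × 10⁻⁵ × r × N²
RCF_original = 1.118 × 10⁻⁵ × 20.55 × (19700)² = 1.118 × 10⁻⁵ × 20.55 × 388,090,000 ≈ 89,163.3 × g
Your rotor: r = 156 mm = 15.6 cm
89,163.3 = 1.118 × 10⁻⁵ × 15.6 × N²
N² = 89,163.3 / (17.4408 × 10⁻⁵) = 511,234,003
N ≈ √511,234,003 ≈ 22,610.5

22610 RPM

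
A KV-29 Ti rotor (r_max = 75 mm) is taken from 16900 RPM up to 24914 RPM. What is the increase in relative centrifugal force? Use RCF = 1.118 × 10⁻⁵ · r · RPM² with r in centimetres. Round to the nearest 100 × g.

≈ 28100 ×g

r = 75 mm = 7.5 cm
RCF₁ = 1.118 × 10⁻⁵ × 7.5 × (16900)² = 1.118 × 10⁻⁵ × 7.5 × 285,610,000 ≈ 23,948.4 × g
RCF₂ = 1.118 × 10⁻⁵ × 7.5 × (24914)² = 1.118 × 10⁻⁵ × 7.5 × 620,707,396 ≈ 52,046.3 × g
Increase = 52,046.3 − 23,948.4 = 28,097.9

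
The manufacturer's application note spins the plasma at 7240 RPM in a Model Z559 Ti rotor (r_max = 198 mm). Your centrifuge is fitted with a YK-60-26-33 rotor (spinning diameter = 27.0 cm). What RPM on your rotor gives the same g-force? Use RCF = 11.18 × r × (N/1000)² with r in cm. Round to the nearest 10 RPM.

Original rotor: r = 198 mm = 19.8 cm
RCF = 11.18 × r × (N/1000)²
RCF_original = 11.18 × 19.8 × (7.24)² = 11.18 × 19.8 × 52.4176 ≈ 11,603.4 × g
Your rotor: r = 27.0 / 2 = 13.5 cm
11,603.4 = 11.18 × 13.5 × (N/1000)²
(N/1000)² = 11,603.4 / 150.93 = 76.87935
N = 1000 × √76.87935 ≈ 8,768.1

≈ 8770 RPM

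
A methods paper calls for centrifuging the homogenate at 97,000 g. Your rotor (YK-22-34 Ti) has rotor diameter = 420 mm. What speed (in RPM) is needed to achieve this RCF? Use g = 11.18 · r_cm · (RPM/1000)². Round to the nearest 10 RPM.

r = 420 mm / 2 = 210 mm = 21 cm
97,000 = 11.18 × 21 × (N/1000)²
(N/1000)² = 97,000 / 234.78 = 413.1527
N = 1000 × √413.1527 ≈ 20,326.2

≈ 20330 RPM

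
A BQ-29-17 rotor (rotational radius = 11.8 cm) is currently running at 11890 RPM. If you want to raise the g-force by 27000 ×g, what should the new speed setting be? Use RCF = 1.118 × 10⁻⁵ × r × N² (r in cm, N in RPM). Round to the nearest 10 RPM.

Current RCF = 1.118 × 10⁻⁵ × 11.8 × (11890)² = 1.118 × 10⁻⁵ × 11.8 × 141,372,100 ≈ 18,650.4 × g
Target RCF = 18,650.4 + 27,000 = 45,650.4 × g
N² = 45,650.4 / (13.1924 × 10⁻⁵) = 346,035,596
N ≈ √346,035,596 ≈ 18,602.0

18600 RPM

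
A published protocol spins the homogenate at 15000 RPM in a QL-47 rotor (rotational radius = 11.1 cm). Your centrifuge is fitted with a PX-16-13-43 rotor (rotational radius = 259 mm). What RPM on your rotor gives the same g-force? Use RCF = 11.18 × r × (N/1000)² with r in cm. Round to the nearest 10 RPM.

9820 RPM

RCF = 11.18 × r × (N/1000)²
RCF_original = 11.18 × 11.1 × (15)² = 11.18 × 11.1 × 225 ≈ 27,922 × g
Your rotor: r = 259 mm = 25.9 cm
27,922 = 11.18 × 25.9 × (N/1000)²
(N/1000)² = 27,922 / 289.562 = 96.4284
N = 1000 × √96.4284 ≈ 9,819.8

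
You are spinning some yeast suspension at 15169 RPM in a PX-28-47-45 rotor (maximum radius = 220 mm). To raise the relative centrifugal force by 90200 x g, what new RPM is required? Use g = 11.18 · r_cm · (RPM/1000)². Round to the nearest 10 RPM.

r = 220 mm = 22.0 cm
Current RCF = 11.18 × 22 × (15.169)² = 11.18 × 22 × 230.098561 ≈ 56,595 × g
Target RCF = 56,595 + 90,200 = 146,795 × g
(N/1000)² = 146,795 / 245.96 = 596.8247
N = 1000 × √596.8247 ≈ 24,430.0

N₂ ≈ 24430 RPM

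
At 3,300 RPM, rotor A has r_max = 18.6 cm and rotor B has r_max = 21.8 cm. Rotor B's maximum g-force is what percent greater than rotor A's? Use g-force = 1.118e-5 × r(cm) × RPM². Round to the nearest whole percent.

At equal RPM, RCF scales linearly with r: ratio = 21.8 / 18.6 = 1.1720.
So rotor B delivers 17.2% more g-force.

17%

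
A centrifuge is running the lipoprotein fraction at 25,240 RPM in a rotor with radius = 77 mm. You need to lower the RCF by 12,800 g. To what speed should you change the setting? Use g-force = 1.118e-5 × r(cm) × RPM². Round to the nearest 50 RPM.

22100 RPM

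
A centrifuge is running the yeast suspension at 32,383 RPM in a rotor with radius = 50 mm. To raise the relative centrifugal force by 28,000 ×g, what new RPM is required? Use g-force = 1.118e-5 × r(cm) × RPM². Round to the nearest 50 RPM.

r = 50 mm = 5.0 cm
Current RCF = 1.118 × 10⁻⁵ × 5 × (32383)² = 1.118 × 10⁻⁵ × 5 × 1,048,658,689 ≈ 58,620 × g
Target RCF = 58,620 + 28,000 = 86,620 × g
N² = 86,620 / (5.59 × 10⁻⁵) = 1,549,552,773
N ≈ √1,549,552,773 ≈ 39,364.4

39350 RPM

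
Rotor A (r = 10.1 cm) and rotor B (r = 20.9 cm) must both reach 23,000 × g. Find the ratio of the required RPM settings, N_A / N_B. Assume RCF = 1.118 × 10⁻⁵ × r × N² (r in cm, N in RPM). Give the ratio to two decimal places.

1.44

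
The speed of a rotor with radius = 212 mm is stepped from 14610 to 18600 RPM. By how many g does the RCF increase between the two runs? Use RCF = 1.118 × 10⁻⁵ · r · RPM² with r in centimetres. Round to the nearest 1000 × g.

≈ 31000 g

r = 212 mm = 21.2 cm
RCF₁ = 1.118 × 10⁻⁵ × 21.2 × (14610)² = 1.118 × 10⁻⁵ × 21.2 × 213,452,100 ≈ 50,591.6 × g
RCF₂ = 1.118 × 10⁻⁵ × 21.2 × (18600)² = 1.118 × 10⁻⁵ × 21.2 × 345,960,000 ≈ 81,998.1 × g
Increase = 81,998.1 − 50,591.6 = 31,406.5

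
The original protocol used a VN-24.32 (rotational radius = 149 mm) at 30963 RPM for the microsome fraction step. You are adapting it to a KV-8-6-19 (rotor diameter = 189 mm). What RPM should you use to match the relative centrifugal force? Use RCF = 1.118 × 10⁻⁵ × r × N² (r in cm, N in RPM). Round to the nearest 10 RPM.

38880 RPM

Original rotor: r = 149 mm = 14.9 cm
RCF = 1.118 × 10⁻⁵ × r × N²
RCF_original = 1.118 × 10⁻⁵ × 14.9 × (30963)² = 1.118 × 10⁻⁵ × 14.9 × 958,707,369 ≈ 159,703.4 × g
Your rotor: r = 189 mm / 2 = 94.5 mm = 9.45 cm
159,703.4 = 1.118 × 10⁻⁵ × 9.45 × N²
N² = 159,703.4 / (10.5651 × 10⁻⁵) = 1,511,612,763
N ≈ √1,511,612,763 ≈ 38,879.5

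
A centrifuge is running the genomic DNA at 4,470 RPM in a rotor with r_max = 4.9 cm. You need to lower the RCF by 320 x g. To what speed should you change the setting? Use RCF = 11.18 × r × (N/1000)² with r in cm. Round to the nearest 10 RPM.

≈ 3760 RPM

Current RCF = 11.18 × 4.9 × (4.47)² = 11.18 × 4.9 × 19.9809 ≈ 1,094.6 × g
Target RCF = 1,094.6 − 320 = 774.6 × g
(N/1000)² = 774.6 / 54.782 = 14.13968
N = 1000 × √14.13968 ≈ 3,760.3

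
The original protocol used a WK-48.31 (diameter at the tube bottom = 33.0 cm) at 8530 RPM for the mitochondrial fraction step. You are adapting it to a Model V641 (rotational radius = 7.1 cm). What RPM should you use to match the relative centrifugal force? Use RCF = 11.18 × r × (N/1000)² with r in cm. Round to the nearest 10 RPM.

≈ 13000 RPM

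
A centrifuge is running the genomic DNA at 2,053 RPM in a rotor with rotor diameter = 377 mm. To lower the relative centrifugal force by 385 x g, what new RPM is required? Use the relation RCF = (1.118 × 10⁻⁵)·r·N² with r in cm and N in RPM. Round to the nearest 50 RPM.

N₂ ≈ 1550 RPM

r = 377 mm / 2 = 188.5 mm = 18.85 cm
Current RCF = 1.118 × 10⁻⁵ × 18.85 × (2053)² = 1.118 × 10⁻⁵ × 18.85 × 4,214,809 ≈ 888.2 × g
Target RCF = 888.2 − 385 = 503.2 × g
N² = 503.2 / (21.0743 × 10⁻⁵) = 2,387,742
N ≈ √2,387,742 ≈ 1,545.2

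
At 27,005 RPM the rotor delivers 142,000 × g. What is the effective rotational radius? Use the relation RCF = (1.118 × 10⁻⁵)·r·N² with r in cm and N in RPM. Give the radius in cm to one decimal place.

142000 = 1.118 × 10⁻⁵ × r × (27005)²
r = 142000 / (1.118 × 10⁻⁵ × 729,270,025) = 142000 / 8153.239 ≈ 17.416 cm

17.4 cm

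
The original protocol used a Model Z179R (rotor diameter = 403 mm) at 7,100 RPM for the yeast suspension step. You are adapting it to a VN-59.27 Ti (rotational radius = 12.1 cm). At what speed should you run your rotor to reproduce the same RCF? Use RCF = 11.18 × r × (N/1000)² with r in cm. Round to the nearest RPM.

≈ 9162 RPM

Original rotor: r = 403 mm / 2 = 201.5 mm = 20.15 cm
RCF_original = 11.18 × 20.15 × (7.1)² = 11.18 × 20.15 × 50.41 ≈ 11,356.2 × g
11,356.2 = 11.18 × 12.1 × (N/1000)²
(N/1000)² = 11,356.2 / 135.278 = 83.94713
N = 1000 × √83.94713 ≈ 9,162.3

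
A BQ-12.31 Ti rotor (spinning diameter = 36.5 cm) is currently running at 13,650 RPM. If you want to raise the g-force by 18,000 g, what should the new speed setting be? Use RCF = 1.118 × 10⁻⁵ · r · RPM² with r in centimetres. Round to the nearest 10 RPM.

N₂ ≈ 16570 RPM

r = 36.5 / 2 = 18.25 cm
Current RCF = 1.118 × 10⁻⁵ × 18.25 × (13650)² = 1.118 × 10⁻⁵ × 18.25 × 186,322,500 ≈ 38,016.3 × g
Target RCF = 38,016.3 + 18,000 = 56,016.3 × g
N² = 56,016.3 / (20.4035 × 10⁻⁵) = 274,542,603
N ≈ √274,542,603 ≈ 16,569.3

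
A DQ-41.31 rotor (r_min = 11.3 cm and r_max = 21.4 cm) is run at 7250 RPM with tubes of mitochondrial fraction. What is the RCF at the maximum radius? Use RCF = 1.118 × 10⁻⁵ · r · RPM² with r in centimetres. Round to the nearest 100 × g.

Use r_max = 21.4 cm.
RCF = 1.118 × 10⁻⁵ × 21.4 × (7250)² = 1.118 × 10⁻⁵ × 21.4 × 52,562,500 ≈ 12,575.7 × g

12600 x g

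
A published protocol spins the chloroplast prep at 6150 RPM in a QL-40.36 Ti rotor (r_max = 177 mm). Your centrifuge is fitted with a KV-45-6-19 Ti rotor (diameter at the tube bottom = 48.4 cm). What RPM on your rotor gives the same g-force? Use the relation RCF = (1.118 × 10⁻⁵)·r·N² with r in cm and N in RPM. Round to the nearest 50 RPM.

≈ 5250 RPM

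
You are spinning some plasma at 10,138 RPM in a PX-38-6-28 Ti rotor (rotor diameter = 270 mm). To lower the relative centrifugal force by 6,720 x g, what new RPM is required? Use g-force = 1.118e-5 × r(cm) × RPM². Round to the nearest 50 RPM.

7650 RPM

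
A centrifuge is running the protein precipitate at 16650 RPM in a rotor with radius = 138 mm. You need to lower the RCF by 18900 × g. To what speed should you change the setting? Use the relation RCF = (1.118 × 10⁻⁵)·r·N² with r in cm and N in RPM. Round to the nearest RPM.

N₂ ≈ 12439 RPM

r = 138 mm = 13.8 cm
Current RCF = 1.118 × 10⁻⁵ × 13.8 × (16650)² = 1.118 × 10⁻⁵ × 13.8 × 277,222,500 ≈ 42,771 × g
Target RCF = 42,771 − 18,900 = 23,871 × g
N² = 23,871 / (15.4284 × 10⁻⁵) = 154,721,164
N ≈ √154,721,164 ≈ 12,438.7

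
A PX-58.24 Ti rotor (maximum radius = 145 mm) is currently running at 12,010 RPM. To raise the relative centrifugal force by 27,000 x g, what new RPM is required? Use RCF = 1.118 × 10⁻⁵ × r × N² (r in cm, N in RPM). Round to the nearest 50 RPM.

N₂ ≈ 17650 RPM

r = 145 mm = 14.5 cm
Current RCF = 1.118 × 10⁻⁵ × 14.5 × (12010)² = 1.118 × 10⁻⁵ × 14.5 × 144,240,100 ≈ 23,382.8 × g
Target RCF = 23,382.8 + 27,000 = 50,382.8 × g
N² = 50,382.8 / (16.211 × 10⁻⁵) = 310,793,905
N ≈ √310,793,905 ≈ 17,629.3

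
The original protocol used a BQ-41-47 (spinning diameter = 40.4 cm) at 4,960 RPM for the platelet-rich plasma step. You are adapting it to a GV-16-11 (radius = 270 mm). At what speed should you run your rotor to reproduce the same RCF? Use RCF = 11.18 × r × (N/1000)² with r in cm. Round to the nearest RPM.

Original rotor: r = 40.4 / 2 = 20.2 cm
RCF_original = 11.18 × 20.2 × (4.96)² = 11.18 × 20.2 × 24.6016 ≈ 5,555.9 × g
Your rotor: r = 270 mm = 27.0 cm
5,555.9 = 11.18 × 27 × (N/1000)²
(N/1000)² = 5,555.9 / 301.86 = 18.40555
N = 1000 × √18.40555 ≈ 4,290.2

4290 RPM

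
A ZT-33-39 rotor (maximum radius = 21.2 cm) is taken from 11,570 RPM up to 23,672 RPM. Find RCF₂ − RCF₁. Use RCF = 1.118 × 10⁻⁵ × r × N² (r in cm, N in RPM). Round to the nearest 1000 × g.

RCF₁ = 1.118 × 10⁻⁵ × 21.2 × (11570)² = 1.118 × 10⁻⁵ × 21.2 × 133,864,900 ≈ 31,728.1 × g
RCF₂ = 1.118 × 10⁻⁵ × 21.2 × (23672)² = 1.118 × 10⁻⁵ × 21.2 × 560,363,584 ≈ 132,815.1 × g
Increase = 132,815.1 − 31,728.1 = 101,087

≈ 101000 g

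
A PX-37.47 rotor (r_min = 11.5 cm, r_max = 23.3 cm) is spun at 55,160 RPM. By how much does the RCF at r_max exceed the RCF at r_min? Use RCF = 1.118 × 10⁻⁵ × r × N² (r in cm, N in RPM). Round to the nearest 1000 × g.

RCF_max = 1.118 × 10⁻⁵ × 23.3 × (55160)² = 1.118 × 10⁻⁵ × 23.3 × 3,042,625,600 ≈ 792,585.7 × g
RCF_min = 1.118 × 10⁻⁵ × 11.5 × (55160)² = 1.118 × 10⁻⁵ × 11.5 × 3,042,625,600 ≈ 391,190.4 × g
ΔRCF = 792,585.7 − 391,190.4 = 401,395.3

401000 × g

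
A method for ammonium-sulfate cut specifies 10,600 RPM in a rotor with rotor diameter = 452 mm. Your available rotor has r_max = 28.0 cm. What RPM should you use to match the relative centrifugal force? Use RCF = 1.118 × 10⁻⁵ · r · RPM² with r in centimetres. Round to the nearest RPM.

9523 RPM

Original rotor: r = 452 mm / 2 = 226 mm = 22.6 cm
RCF_original = 1.118 × 10⁻⁵ × 22.6 × (10600)² = 1.118 × 10⁻⁵ × 22.6 × 112,360,000 ≈ 28,389.8 × g
28,389.8 = 1.118 × 10⁻⁵ × 28 × N²
N² = 28,389.8 / (31.304 × 10⁻⁵) = 90,690,647
N ≈ √90,690,647 ≈ 9,523.2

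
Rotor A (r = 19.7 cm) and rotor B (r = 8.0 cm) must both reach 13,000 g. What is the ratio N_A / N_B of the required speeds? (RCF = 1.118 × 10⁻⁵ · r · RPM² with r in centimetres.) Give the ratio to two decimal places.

At fixed RCF, N ∝ 1/√r, so N_A/N_B = √(r_B/r_A) = √(8.0/19.7) = √0.406091 = 0.6373.

0.64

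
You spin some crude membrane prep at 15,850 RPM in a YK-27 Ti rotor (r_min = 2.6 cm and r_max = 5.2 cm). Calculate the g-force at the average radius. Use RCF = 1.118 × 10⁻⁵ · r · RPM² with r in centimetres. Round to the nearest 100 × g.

RCF ≈ 11000 ×g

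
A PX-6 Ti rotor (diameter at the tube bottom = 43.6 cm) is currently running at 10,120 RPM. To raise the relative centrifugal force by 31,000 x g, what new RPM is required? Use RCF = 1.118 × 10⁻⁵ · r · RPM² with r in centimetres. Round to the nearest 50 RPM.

N₂ ≈ 15150 RPM

r = 43.6 / 2 = 21.8 cm
Current RCF = 1.118 × 10⁻⁵ × 21.8 × (10120)² = 1.118 × 10⁻⁵ × 21.8 × 102,414,400 ≈ 24,960.8 × g
Target RCF = 24,960.8 + 31,000 = 55,960.8 × g
N² = 55,960.8 / (24.3724 × 10⁻⁵) = 229,607,261
N ≈ √229,607,261 ≈ 15,152.8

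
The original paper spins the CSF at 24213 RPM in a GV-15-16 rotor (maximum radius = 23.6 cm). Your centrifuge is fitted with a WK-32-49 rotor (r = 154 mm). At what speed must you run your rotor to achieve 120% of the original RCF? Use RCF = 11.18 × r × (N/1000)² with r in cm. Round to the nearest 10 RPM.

≈ 32830 RPM

RCF_original = 11.18 × 23.6 × (24.213)² = 11.18 × 23.6 × 586.269369 ≈ 154,686 × g
Target RCF = 1.2 × 154,686 ≈ 185,623.2 × g
Your rotor: r = 154 mm = 15.4 cm
185,623.2 = 11.18 × 15.4 × (N/1000)²
(N/1000)² = 185,623.2 / 172.172 = 1078.127
N = 1000 × √1078.127 ≈ 32,834.8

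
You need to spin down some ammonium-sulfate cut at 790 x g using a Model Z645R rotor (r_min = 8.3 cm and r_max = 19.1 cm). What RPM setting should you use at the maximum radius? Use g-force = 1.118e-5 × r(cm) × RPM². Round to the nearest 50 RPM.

Use r_max = 19.1 cm.
RCF = 1.118 × 10⁻⁵ × r × N²
790 = 1.118 × 10⁻⁵ × 19.1 × N²
N² = 790 / (21.3538 × 10⁻⁵) = 3,699,576
N ≈ √3,699,576 ≈ 1,923.4

1900 RPM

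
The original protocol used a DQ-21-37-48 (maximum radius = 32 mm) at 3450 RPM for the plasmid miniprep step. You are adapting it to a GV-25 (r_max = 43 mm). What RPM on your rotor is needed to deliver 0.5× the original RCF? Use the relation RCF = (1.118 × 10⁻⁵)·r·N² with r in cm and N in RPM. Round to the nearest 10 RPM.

2100 RPM

Original rotor: r = 32 mm = 3.2 cm
RCF_original = 1.118 × 10⁻⁵ × 3.2 × (3450)² = 1.118 × 10⁻⁵ × 3.2 × 11,902,500 ≈ 425.8 × g
Target RCF = 0.5 × 425.8 ≈ 212.9 × g
Your rotor: r = 43 mm = 4.3 cm
212.9 = 1.118 × 10⁻⁵ × 4.3 × N²
N² = 212.9 / (4.8074 × 10⁻⁵) = 4,428,589
N ≈ √4,428,589 ≈ 2,104.4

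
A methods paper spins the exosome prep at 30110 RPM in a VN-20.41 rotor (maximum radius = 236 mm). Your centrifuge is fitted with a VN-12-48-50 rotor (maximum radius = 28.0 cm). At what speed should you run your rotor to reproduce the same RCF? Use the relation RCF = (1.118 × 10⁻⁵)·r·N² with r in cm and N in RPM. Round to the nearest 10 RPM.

Original rotor: r = 236 mm = 23.6 cm
RCF_original = 1.118 × 10⁻⁵ × 23.6 × (30110)² = 1.118 × 10⁻⁵ × 23.6 × 906,612,100 ≈ 239,207.8 × g
239,207.8 = 1.118 × 10⁻⁵ × 28 × N²
N² = 239,207.8 / (31.304 × 10⁻⁵) = 764,144,518
N ≈ √764,144,518 ≈ 27,643.2

≈ 27640 RPM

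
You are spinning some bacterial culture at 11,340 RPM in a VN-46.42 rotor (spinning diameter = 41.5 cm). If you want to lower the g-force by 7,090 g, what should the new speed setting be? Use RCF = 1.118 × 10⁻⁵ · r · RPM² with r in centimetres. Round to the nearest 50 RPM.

N₂ ≈ 9900 RPM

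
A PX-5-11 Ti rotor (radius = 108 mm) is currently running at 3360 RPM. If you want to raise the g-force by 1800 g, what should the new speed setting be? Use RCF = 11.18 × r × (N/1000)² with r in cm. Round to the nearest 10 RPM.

5120 RPM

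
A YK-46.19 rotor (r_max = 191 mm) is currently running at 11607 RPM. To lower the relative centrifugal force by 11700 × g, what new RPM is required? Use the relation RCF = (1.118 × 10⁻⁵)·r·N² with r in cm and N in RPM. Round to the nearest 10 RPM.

r = 191 mm = 19.1 cm
Current RCF = 1.118 × 10⁻⁵ × 19.1 × (11607)² = 1.118 × 10⁻⁵ × 19.1 × 134,722,449 ≈ 28,768.4 × g
Target RCF = 28,768.4 − 11,700 = 17,068.4 × g
N² = 17,068.4 / (21.3538 × 10⁻⁵) = 79,931,441
N ≈ √79,931,441 ≈ 8,940.4

≈ 8940 RPM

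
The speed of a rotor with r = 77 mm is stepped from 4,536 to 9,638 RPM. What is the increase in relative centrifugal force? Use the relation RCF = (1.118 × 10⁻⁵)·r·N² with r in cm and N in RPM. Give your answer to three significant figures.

≈ 6230 g

r = 77 mm = 7.7 cm
RCF₁ = 1.118 × 10⁻⁵ × 7.7 × (4536)² = 1.118 × 10⁻⁵ × 7.7 × 20,575,296 ≈ 1,771.2 × g
RCF₂ = 1.118 × 10⁻⁵ × 7.7 × (9638)² = 1.118 × 10⁻⁵ × 7.7 × 92,891,044 ≈ 7,996.6 × g
Increase = 7,996.6 − 1,771.2 = 6,225.4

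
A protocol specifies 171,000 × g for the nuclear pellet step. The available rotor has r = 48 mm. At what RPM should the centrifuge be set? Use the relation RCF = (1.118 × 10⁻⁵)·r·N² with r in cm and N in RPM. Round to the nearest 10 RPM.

N ≈ 56450 RPM

r = 48 mm = 4.8 cm
171,000 = 1.118 × 10⁻⁵ × 4.8 × N²
N² = 171,000 / (5.3664 × 10⁻⁵) = 3,186,493,739
N ≈ √3,186,493,739 ≈ 56,449.0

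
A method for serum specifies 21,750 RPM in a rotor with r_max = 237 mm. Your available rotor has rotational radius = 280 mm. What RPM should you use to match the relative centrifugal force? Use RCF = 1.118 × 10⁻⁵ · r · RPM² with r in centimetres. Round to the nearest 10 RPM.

20010 RPM

Original rotor: r = 237 mm = 23.7 cm
RCF_original = 1.118 × 10⁻⁵ × 23.7 × (21750)² = 1.118 × 10⁻⁵ × 23.7 × 473,062,500 ≈ 125,345.5 × g
Your rotor: r = 280 mm = 28.0 cm
125,345.5 = 1.118 × 10⁻⁵ × 28 × N²
N² = 125,345.5 / (31.304 × 10⁻⁵) = 400,413,685
N ≈ √400,413,685 ≈ 20,010.3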